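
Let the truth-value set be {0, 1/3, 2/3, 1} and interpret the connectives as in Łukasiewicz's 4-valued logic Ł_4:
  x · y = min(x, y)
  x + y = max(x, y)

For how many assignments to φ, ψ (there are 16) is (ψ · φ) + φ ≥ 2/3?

φ = 0, ψ = 0 ↦ 0  <
φ = 0, ψ = 1/3 ↦ 0  <
φ = 0, ψ = 2/3 ↦ 0  <
φ = 0, ψ = 1 ↦ 0  <
φ = 1/3, ψ = 0 ↦ 1/3  <
φ = 1/3, ψ = 1/3 ↦ 1/3  <
φ = 1/3, ψ = 2/3 ↦ 1/3  <
φ = 1/3, ψ = 1 ↦ 1/3  <
φ = 2/3, ψ = 0 ↦ 2/3  ≥
φ = 2/3, ψ = 1/3 ↦ 2/3  ≥
φ = 2/3, ψ = 2/3 ↦ 2/3  ≥
φ = 2/3, ψ = 1 ↦ 2/3  ≥
φ = 1, ψ = 0 ↦ 1  ≥
φ = 1, ψ = 1/3 ↦ 1  ≥
φ = 1, ψ = 2/3 ↦ 1  ≥
φ = 1, ψ = 1 ↦ 1  ≥
So 8 of the 16 assignments meet the threshold.

8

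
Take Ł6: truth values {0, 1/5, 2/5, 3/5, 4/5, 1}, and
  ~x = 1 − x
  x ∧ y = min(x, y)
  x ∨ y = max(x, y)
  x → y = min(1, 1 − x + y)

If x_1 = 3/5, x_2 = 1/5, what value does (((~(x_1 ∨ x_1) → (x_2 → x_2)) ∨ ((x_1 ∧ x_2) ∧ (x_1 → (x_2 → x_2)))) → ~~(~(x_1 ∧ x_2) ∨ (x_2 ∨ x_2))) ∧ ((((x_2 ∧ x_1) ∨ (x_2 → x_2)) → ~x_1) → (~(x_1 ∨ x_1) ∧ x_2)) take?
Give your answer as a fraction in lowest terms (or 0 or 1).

4/5

x_1 ∨ x_1 = 3/5 ∨ 3/5 = 3/5
~(x_1 ∨ x_1) = ~3/5 = 2/5
x_2 → x_2 = 1/5 → 1/5 = 1
~(x_1 ∨ x_1) → (x_2 → x_2) = 2/5 → 1 = 1
x_1 ∧ x_2 = 3/5 ∧ 1/5 = 1/5
x_2 → x_2 = 1/5 → 1/5 = 1
x_1 → (x_2 → x_2) = 3/5 → 1 = 1
(x_1 ∧ x_2) ∧ (x_1 → (x_2 → x_2)) = 1/5 ∧ 1 = 1/5
(~(x_1 ∨ x_1) → (x_2 → x_2)) ∨ ((x_1 ∧ x_2) ∧ (x_1 → (x_2 → x_2))) = 1 ∨ 1/5 = 1
x_1 ∧ x_2 = 3/5 ∧ 1/5 = 1/5
~(x_1 ∧ x_2) = ~1/5 = 4/5
x_2 ∨ x_2 = 1/5 ∨ 1/5 = 1/5
~(x_1 ∧ x_2) ∨ (x_2 ∨ x_2) = 4/5 ∨ 1/5 = 4/5
~(~(x_1 ∧ x_2) ∨ (x_2 ∨ x_2)) = ~4/5 = 1/5
~~(~(x_1 ∧ x_2) ∨ (x_2 ∨ x_2)) = ~1/5 = 4/5
((~(x_1 ∨ x_1) → (x_2 → x_2)) ∨ ((x_1 ∧ x_2) ∧ (x_1 → (x_2 → x_2)))) → ~~(~(x_1 ∧ x_2) ∨ (x_2 ∨ x_2)) = 1 → 4/5 = 4/5
x_2 ∧ x_1 = 1/5 ∧ 3/5 = 1/5
x_2 → x_2 = 1/5 → 1/5 = 1
(x_2 ∧ x_1) ∨ (x_2 → x_2) = 1/5 ∨ 1 = 1
~x_1 = ~3/5 = 2/5
((x_2 ∧ x_1) ∨ (x_2 → x_2)) → ~x_1 = 1 → 2/5 = 2/5
x_1 ∨ x_1 = 3/5 ∨ 3/5 = 3/5
~(x_1 ∨ x_1) = ~3/5 = 2/5
~(x_1 ∨ x_1) ∧ x_2 = 2/5 ∧ 1/5 = 1/5
(((x_2 ∧ x_1) ∨ (x_2 → x_2)) → ~x_1) → (~(x_1 ∨ x_1) ∧ x_2) = 2/5 → 1/5 = 4/5
(((~(x_1 ∨ x_1) → (x_2 → x_2)) ∨ ((x_1 ∧ x_2) ∧ (x_1 → (x_2 → x_2)))) → ~~(~(x_1 ∧ x_2) ∨ (x_2 ∨ x_2))) ∧ ((((x_2 ∧ x_1) ∨ (x_2 → x_2)) → ~x_1) → (~(x_1 ∨ x_1) ∧ x_2)) = 4/5 ∧ 4/5 = 4/5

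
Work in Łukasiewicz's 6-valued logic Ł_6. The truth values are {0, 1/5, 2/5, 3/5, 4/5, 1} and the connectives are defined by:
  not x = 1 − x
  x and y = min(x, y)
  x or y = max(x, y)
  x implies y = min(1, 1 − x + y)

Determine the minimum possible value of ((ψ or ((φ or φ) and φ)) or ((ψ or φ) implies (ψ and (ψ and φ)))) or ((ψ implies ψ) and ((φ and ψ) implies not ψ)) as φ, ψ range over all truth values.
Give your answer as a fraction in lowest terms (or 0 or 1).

4/5

Take φ = 2/5, ψ = 4/5:
φ or φ = 2/5 or 2/5 = 2/5
(φ or φ) and φ = 2/5 and 2/5 = 2/5
ψ or ((φ or φ) and φ) = 4/5 or 2/5 = 4/5
ψ or φ = 4/5 or 2/5 = 4/5
ψ and φ = 4/5 and 2/5 = 2/5
ψ and (ψ and φ) = 4/5 and 2/5 = 2/5
(ψ or φ) implies (ψ and (ψ and φ)) = 4/5 implies 2/5 = 3/5
(ψ or ((φ or φ) and φ)) or ((ψ or φ) implies (ψ and (ψ and φ))) = 4/5 or 3/5 = 4/5
ψ implies ψ = 4/5 implies 4/5 = 1
φ and ψ = 2/5 and 4/5 = 2/5
not ψ = not 4/5 = 1/5
(φ and ψ) implies not ψ = 2/5 implies 1/5 = 4/5
(ψ implies ψ) and ((φ and ψ) implies not ψ) = 1 and 4/5 = 4/5
((ψ or ((φ or φ) and φ)) or ((ψ or φ) implies (ψ and (ψ and φ)))) or ((ψ implies ψ) and ((φ and ψ) implies not ψ)) = 4/5 or 4/5 = 4/5
No assignment yields a value below 4/5, so this is the minimum.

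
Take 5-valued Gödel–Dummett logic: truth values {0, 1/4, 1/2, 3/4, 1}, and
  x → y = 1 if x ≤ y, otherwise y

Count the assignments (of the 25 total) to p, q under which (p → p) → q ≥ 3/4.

value 1: 5 assignments (counts)
value 3/4: 5 assignments (counts)
value 1/2: 5 assignments
value 1/4: 5 assignments
value 0: 5 assignments
So 10 of the 25 assignments meet the threshold.

10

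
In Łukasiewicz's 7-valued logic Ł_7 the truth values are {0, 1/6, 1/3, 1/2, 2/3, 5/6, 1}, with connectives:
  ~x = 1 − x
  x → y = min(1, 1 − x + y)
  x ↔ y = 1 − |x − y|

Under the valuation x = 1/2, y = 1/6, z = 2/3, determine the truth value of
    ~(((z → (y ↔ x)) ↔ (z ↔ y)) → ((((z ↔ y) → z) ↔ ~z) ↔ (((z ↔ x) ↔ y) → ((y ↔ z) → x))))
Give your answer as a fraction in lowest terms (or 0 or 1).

y ↔ x = 1/6 ↔ 1/2 = 2/3
z → (y ↔ x) = 2/3 → 2/3 = 1
z ↔ y = 2/3 ↔ 1/6 = 1/2
(z → (y ↔ x)) ↔ (z ↔ y) = 1 ↔ 1/2 = 1/2
z ↔ y = 2/3 ↔ 1/6 = 1/2
(z ↔ y) → z = 1/2 → 2/3 = 1
~z = ~2/3 = 1/3
((z ↔ y) → z) ↔ ~z = 1 ↔ 1/3 = 1/3
z ↔ x = 2/3 ↔ 1/2 = 5/6
(z ↔ x) ↔ y = 5/6 ↔ 1/6 = 1/3
y ↔ z = 1/6 ↔ 2/3 = 1/2
(y ↔ z) → x = 1/2 → 1/2 = 1
((z ↔ x) ↔ y) → ((y ↔ z) → x) = 1/3 → 1 = 1
(((z ↔ y) → z) ↔ ~z) ↔ (((z ↔ x) ↔ y) → ((y ↔ z) → x)) = 1/3 ↔ 1 = 1/3
((z → (y ↔ x)) ↔ (z ↔ y)) → ((((z ↔ y) → z) ↔ ~z) ↔ (((z ↔ x) ↔ y) → ((y ↔ z) → x))) = 1/2 → 1/3 = 5/6
~(((z → (y ↔ x)) ↔ (z ↔ y)) → ((((z ↔ y) → z) ↔ ~z) ↔ (((z ↔ x) ↔ y) → ((y ↔ z) → x)))) = ~5/6 = 1/6

1/6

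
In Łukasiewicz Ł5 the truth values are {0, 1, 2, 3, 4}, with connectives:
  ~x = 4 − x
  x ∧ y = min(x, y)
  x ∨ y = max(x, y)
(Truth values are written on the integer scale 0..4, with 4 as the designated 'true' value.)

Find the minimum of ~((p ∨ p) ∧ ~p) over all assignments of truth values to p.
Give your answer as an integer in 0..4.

2

Take p = 2:
p ∨ p = 2 ∨ 2 = 2
~p = ~2 = 2
(p ∨ p) ∧ ~p = 2 ∧ 2 = 2
~((p ∨ p) ∧ ~p) = ~2 = 2
No assignment yields a value below 2, so this is the minimum.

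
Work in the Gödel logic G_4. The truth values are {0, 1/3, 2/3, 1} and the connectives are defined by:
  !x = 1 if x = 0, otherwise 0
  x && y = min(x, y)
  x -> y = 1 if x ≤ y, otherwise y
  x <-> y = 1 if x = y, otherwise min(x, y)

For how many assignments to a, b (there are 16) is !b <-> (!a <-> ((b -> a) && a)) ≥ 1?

a = 0, b = 0 ↦ 0  <
a = 0, b = 1/3 ↦ 1  ≥
a = 0, b = 2/3 ↦ 1  ≥
a = 0, b = 1 ↦ 1  ≥
a = 1/3, b = 0 ↦ 0  <
a = 1/3, b = 1/3 ↦ 1  ≥
a = 1/3, b = 2/3 ↦ 1  ≥
a = 1/3, b = 1 ↦ 1  ≥
a = 2/3, b = 0 ↦ 0  <
a = 2/3, b = 1/3 ↦ 1  ≥
a = 2/3, b = 2/3 ↦ 1  ≥
a = 2/3, b = 1 ↦ 1  ≥
a = 1, b = 0 ↦ 0  <
a = 1, b = 1/3 ↦ 1  ≥
a = 1, b = 2/3 ↦ 1  ≥
a = 1, b = 1 ↦ 1  ≥
So 12 of the 16 assignments meet the threshold.

12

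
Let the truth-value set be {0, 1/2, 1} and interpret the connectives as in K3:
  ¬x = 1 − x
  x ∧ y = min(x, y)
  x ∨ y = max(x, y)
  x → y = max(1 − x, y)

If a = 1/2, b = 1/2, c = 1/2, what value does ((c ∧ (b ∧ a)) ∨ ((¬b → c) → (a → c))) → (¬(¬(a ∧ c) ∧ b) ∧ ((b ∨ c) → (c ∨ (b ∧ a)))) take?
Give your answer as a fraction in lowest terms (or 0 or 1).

1/2

b ∧ a = 1/2 ∧ 1/2 = 1/2
c ∧ (b ∧ a) = 1/2 ∧ 1/2 = 1/2
¬b = ¬1/2 = 1/2
¬b → c = 1/2 → 1/2 = 1/2
a → c = 1/2 → 1/2 = 1/2
(¬b → c) → (a → c) = 1/2 → 1/2 = 1/2
(c ∧ (b ∧ a)) ∨ ((¬b → c) → (a → c)) = 1/2 ∨ 1/2 = 1/2
a ∧ c = 1/2 ∧ 1/2 = 1/2
¬(a ∧ c) = ¬1/2 = 1/2
¬(a ∧ c) ∧ b = 1/2 ∧ 1/2 = 1/2
¬(¬(a ∧ c) ∧ b) = ¬1/2 = 1/2
b ∨ c = 1/2 ∨ 1/2 = 1/2
b ∧ a = 1/2 ∧ 1/2 = 1/2
c ∨ (b ∧ a) = 1/2 ∨ 1/2 = 1/2
(b ∨ c) → (c ∨ (b ∧ a)) = 1/2 → 1/2 = 1/2
¬(¬(a ∧ c) ∧ b) ∧ ((b ∨ c) → (c ∨ (b ∧ a))) = 1/2 ∧ 1/2 = 1/2
((c ∧ (b ∧ a)) ∨ ((¬b → c) → (a → c))) → (¬(¬(a ∧ c) ∧ b) ∧ ((b ∨ c) → (c ∨ (b ∧ a)))) = 1/2 → 1/2 = 1/2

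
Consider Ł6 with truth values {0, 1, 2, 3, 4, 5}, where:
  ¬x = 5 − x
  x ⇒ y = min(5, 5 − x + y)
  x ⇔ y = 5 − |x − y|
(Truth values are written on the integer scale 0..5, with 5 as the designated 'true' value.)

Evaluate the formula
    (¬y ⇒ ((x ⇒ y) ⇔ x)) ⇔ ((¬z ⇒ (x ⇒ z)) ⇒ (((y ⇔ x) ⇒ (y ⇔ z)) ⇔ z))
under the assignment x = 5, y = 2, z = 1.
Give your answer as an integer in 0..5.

5

¬y = ¬2 = 3
x ⇒ y = 5 ⇒ 2 = 2
(x ⇒ y) ⇔ x = 2 ⇔ 5 = 2
¬y ⇒ ((x ⇒ y) ⇔ x) = 3 ⇒ 2 = 4
¬z = ¬1 = 4
x ⇒ z = 5 ⇒ 1 = 1
¬z ⇒ (x ⇒ z) = 4 ⇒ 1 = 2
y ⇔ x = 2 ⇔ 5 = 2
y ⇔ z = 2 ⇔ 1 = 4
(y ⇔ x) ⇒ (y ⇔ z) = 2 ⇒ 4 = 5
((y ⇔ x) ⇒ (y ⇔ z)) ⇔ z = 5 ⇔ 1 = 1
(¬z ⇒ (x ⇒ z)) ⇒ (((y ⇔ x) ⇒ (y ⇔ z)) ⇔ z) = 2 ⇒ 1 = 4
(¬y ⇒ ((x ⇒ y) ⇔ x)) ⇔ ((¬z ⇒ (x ⇒ z)) ⇒ (((y ⇔ x) ⇒ (y ⇔ z)) ⇔ z)) = 4 ⇔ 4 = 5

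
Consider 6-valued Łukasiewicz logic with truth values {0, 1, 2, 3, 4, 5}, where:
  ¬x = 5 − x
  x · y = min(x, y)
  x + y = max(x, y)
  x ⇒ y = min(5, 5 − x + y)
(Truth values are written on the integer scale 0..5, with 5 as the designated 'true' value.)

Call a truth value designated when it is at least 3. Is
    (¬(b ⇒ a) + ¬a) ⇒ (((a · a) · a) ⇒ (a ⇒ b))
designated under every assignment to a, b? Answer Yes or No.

Yes

At a = 4, b = 0, for instance:
b ⇒ a = 0 ⇒ 4 = 5
¬(b ⇒ a) = ¬5 = 0
¬a = ¬4 = 1
¬(b ⇒ a) + ¬a = 0 + 1 = 1
a · a = 4 · 4 = 4
(a · a) · a = 4 · 4 = 4
a ⇒ b = 4 ⇒ 0 = 1
((a · a) · a) ⇒ (a ⇒ b) = 4 ⇒ 1 = 2
(¬(b ⇒ a) + ¬a) ⇒ (((a · a) · a) ⇒ (a ⇒ b)) = 1 ⇒ 2 = 5
and checking the remaining 35 assignments likewise gives ≥ 3 in every case.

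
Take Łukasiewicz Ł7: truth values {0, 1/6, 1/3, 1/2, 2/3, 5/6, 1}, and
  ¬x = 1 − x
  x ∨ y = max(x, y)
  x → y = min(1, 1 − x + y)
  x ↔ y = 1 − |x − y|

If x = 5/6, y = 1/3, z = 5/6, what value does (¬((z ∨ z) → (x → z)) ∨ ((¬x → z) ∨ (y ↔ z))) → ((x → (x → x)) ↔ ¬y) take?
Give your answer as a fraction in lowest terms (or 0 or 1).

z ∨ z = 5/6 ∨ 5/6 = 5/6
x → z = 5/6 → 5/6 = 1
(z ∨ z) → (x → z) = 5/6 → 1 = 1
¬((z ∨ z) → (x → z)) = ¬1 = 0
¬x = ¬5/6 = 1/6
¬x → z = 1/6 → 5/6 = 1
y ↔ z = 1/3 ↔ 5/6 = 1/2
(¬x → z) ∨ (y ↔ z) = 1 ∨ 1/2 = 1
¬((z ∨ z) → (x → z)) ∨ ((¬x → z) ∨ (y ↔ z)) = 0 ∨ 1 = 1
x → x = 5/6 → 5/6 = 1
x → (x → x) = 5/6 → 1 = 1
¬y = ¬1/3 = 2/3
(x → (x → x)) ↔ ¬y = 1 ↔ 2/3 = 2/3
(¬((z ∨ z) → (x → z)) ∨ ((¬x → z) ∨ (y ↔ z))) → ((x → (x → x)) ↔ ¬y) = 1 → 2/3 = 2/3

2/3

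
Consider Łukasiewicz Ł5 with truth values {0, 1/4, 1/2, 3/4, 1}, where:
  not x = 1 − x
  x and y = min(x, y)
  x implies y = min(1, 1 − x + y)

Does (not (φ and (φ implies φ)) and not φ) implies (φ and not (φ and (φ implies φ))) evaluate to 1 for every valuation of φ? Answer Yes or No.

Counterexample: take φ = 0.
φ implies φ = 0 implies 0 = 1
φ and (φ implies φ) = 0 and 1 = 0
not (φ and (φ implies φ)) = not 0 = 1
not φ = not 0 = 1
not (φ and (φ implies φ)) and not φ = 1 and 1 = 1
φ implies φ = 0 implies 0 = 1
φ and (φ implies φ) = 0 and 1 = 0
not (φ and (φ implies φ)) = not 0 = 1
φ and not (φ and (φ implies φ)) = 0 and 1 = 0
(not (φ and (φ implies φ)) and not φ) implies (φ and not (φ and (φ implies φ))) = 1 implies 0 = 0
This gives 0 ≠ 1.

No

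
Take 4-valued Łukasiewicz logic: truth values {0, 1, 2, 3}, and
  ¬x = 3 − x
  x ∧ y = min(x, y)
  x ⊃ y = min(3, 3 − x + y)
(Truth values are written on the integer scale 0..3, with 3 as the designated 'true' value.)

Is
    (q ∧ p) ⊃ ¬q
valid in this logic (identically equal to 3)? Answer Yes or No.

Counterexample: take p = 1, q = 3.
q ∧ p = 3 ∧ 1 = 1
¬q = ¬3 = 0
(q ∧ p) ⊃ ¬q = 1 ⊃ 0 = 2
This gives 2 ≠ 3.

No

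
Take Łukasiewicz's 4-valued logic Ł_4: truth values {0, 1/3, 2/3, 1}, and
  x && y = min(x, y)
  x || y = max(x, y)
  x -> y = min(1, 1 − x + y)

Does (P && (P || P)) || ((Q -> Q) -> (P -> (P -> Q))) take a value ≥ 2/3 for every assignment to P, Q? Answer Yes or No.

Yes

P = 0, Q = 0 ↦ 1
P = 0, Q = 1/3 ↦ 1
P = 0, Q = 2/3 ↦ 1
P = 0, Q = 1 ↦ 1
P = 1/3, Q = 0 ↦ 1
P = 1/3, Q = 1/3 ↦ 1
P = 1/3, Q = 2/3 ↦ 1
P = 1/3, Q = 1 ↦ 1
P = 2/3, Q = 0 ↦ 2/3
P = 2/3, Q = 1/3 ↦ 1
P = 2/3, Q = 2/3 ↦ 1
P = 2/3, Q = 1 ↦ 1
P = 1, Q = 0 ↦ 1
P = 1, Q = 1/3 ↦ 1
P = 1, Q = 2/3 ↦ 1
P = 1, Q = 1 ↦ 1
Every assignment gives a value ≥ 2/3.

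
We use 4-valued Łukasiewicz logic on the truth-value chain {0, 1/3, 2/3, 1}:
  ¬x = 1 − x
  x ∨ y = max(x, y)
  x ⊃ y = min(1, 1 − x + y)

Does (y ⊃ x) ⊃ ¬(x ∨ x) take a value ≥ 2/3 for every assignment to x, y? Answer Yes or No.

Counterexample: take x = 2/3, y = 0.
y ⊃ x = 0 ⊃ 2/3 = 1
x ∨ x = 2/3 ∨ 2/3 = 2/3
¬(x ∨ x) = ¬2/3 = 1/3
(y ⊃ x) ⊃ ¬(x ∨ x) = 1 ⊃ 1/3 = 1/3
This gives 1/3, which is below 2/3.

No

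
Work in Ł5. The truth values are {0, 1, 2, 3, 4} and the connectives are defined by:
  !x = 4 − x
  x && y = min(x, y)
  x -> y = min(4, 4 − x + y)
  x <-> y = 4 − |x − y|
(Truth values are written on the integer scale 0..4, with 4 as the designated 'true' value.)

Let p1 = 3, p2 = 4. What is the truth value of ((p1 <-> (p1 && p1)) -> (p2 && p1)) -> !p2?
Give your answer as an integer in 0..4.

1

p1 && p1 = 3 && 3 = 3
p1 <-> (p1 && p1) = 3 <-> 3 = 4
p2 && p1 = 4 && 3 = 3
(p1 <-> (p1 && p1)) -> (p2 && p1) = 4 -> 3 = 3
!p2 = !4 = 0
((p1 <-> (p1 && p1)) -> (p2 && p1)) -> !p2 = 3 -> 0 = 1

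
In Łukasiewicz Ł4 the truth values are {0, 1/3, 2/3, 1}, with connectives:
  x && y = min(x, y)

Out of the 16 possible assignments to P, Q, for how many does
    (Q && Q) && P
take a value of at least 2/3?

4

P = 0, Q = 0 ↦ 0  <
P = 0, Q = 1/3 ↦ 0  <
P = 0, Q = 2/3 ↦ 0  <
P = 0, Q = 1 ↦ 0  <
P = 1/3, Q = 0 ↦ 0  <
P = 1/3, Q = 1/3 ↦ 1/3  <
P = 1/3, Q = 2/3 ↦ 1/3  <
P = 1/3, Q = 1 ↦ 1/3  <
P = 2/3, Q = 0 ↦ 0  <
P = 2/3, Q = 1/3 ↦ 1/3  <
P = 2/3, Q = 2/3 ↦ 2/3  ≥
P = 2/3, Q = 1 ↦ 2/3  ≥
P = 1, Q = 0 ↦ 0  <
P = 1, Q = 1/3 ↦ 1/3  <
P = 1, Q = 2/3 ↦ 2/3  ≥
P = 1, Q = 1 ↦ 1  ≥
So 4 of the 16 assignments meet the threshold.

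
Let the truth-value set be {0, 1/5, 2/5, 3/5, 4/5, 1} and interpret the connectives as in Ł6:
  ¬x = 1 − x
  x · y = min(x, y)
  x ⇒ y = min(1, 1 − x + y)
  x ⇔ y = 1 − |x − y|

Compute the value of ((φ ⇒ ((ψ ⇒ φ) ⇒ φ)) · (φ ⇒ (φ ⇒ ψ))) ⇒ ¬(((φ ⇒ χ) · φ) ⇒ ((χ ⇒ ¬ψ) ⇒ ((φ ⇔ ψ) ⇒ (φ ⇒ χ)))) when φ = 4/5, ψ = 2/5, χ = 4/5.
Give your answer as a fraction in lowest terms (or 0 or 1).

1/5

ψ ⇒ φ = 2/5 ⇒ 4/5 = 1
(ψ ⇒ φ) ⇒ φ = 1 ⇒ 4/5 = 4/5
φ ⇒ ((ψ ⇒ φ) ⇒ φ) = 4/5 ⇒ 4/5 = 1
φ ⇒ ψ = 4/5 ⇒ 2/5 = 3/5
φ ⇒ (φ ⇒ ψ) = 4/5 ⇒ 3/5 = 4/5
(φ ⇒ ((ψ ⇒ φ) ⇒ φ)) · (φ ⇒ (φ ⇒ ψ)) = 1 · 4/5 = 4/5
φ ⇒ χ = 4/5 ⇒ 4/5 = 1
(φ ⇒ χ) · φ = 1 · 4/5 = 4/5
¬ψ = ¬2/5 = 3/5
χ ⇒ ¬ψ = 4/5 ⇒ 3/5 = 4/5
φ ⇔ ψ = 4/5 ⇔ 2/5 = 3/5
φ ⇒ χ = 4/5 ⇒ 4/5 = 1
(φ ⇔ ψ) ⇒ (φ ⇒ χ) = 3/5 ⇒ 1 = 1
(χ ⇒ ¬ψ) ⇒ ((φ ⇔ ψ) ⇒ (φ ⇒ χ)) = 4/5 ⇒ 1 = 1
((φ ⇒ χ) · φ) ⇒ ((χ ⇒ ¬ψ) ⇒ ((φ ⇔ ψ) ⇒ (φ ⇒ χ))) = 4/5 ⇒ 1 = 1
¬(((φ ⇒ χ) · φ) ⇒ ((χ ⇒ ¬ψ) ⇒ ((φ ⇔ ψ) ⇒ (φ ⇒ χ)))) = ¬1 = 0
((φ ⇒ ((ψ ⇒ φ) ⇒ φ)) · (φ ⇒ (φ ⇒ ψ))) ⇒ ¬(((φ ⇒ χ) · φ) ⇒ ((χ ⇒ ¬ψ) ⇒ ((φ ⇔ ψ) ⇒ (φ ⇒ χ)))) = 4/5 ⇒ 0 = 1/5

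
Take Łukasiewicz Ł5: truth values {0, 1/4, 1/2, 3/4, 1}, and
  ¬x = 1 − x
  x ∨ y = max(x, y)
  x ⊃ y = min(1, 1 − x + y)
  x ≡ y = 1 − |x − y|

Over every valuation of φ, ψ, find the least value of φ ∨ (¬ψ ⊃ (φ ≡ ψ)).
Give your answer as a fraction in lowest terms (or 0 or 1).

1/2

Take φ = 1/2, ψ = 0:
¬ψ = ¬0 = 1
φ ≡ ψ = 1/2 ≡ 0 = 1/2
¬ψ ⊃ (φ ≡ ψ) = 1 ⊃ 1/2 = 1/2
φ ∨ (¬ψ ⊃ (φ ≡ ψ)) = 1/2 ∨ 1/2 = 1/2
No assignment yields a value below 1/2, so this is the minimum.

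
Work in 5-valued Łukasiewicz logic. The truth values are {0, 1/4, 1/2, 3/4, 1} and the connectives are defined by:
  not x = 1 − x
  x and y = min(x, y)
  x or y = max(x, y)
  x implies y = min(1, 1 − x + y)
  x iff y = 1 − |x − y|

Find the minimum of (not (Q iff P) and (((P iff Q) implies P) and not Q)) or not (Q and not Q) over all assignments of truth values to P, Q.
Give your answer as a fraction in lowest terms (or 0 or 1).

1/2

Take P = 0, Q = 1/2:
Q iff P = 1/2 iff 0 = 1/2
not (Q iff P) = not 1/2 = 1/2
P iff Q = 0 iff 1/2 = 1/2
(P iff Q) implies P = 1/2 implies 0 = 1/2
not Q = not 1/2 = 1/2
((P iff Q) implies P) and not Q = 1/2 and 1/2 = 1/2
not (Q iff P) and (((P iff Q) implies P) and not Q) = 1/2 and 1/2 = 1/2
not Q = not 1/2 = 1/2
Q and not Q = 1/2 and 1/2 = 1/2
not (Q and not Q) = not 1/2 = 1/2
(not (Q iff P) and (((P iff Q) implies P) and not Q)) or not (Q and not Q) = 1/2 or 1/2 = 1/2
No assignment yields a value below 1/2, so this is the minimum.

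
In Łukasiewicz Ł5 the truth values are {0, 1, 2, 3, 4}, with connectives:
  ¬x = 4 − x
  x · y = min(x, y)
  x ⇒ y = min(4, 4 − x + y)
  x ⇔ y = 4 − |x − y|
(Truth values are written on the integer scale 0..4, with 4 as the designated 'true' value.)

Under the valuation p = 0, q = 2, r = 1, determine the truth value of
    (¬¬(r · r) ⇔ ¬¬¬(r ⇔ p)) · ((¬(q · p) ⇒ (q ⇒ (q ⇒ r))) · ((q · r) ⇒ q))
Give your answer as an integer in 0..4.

4

r · r = 1 · 1 = 1
¬(r · r) = ¬1 = 3
¬¬(r · r) = ¬3 = 1
r ⇔ p = 1 ⇔ 0 = 3
¬(r ⇔ p) = ¬3 = 1
¬¬(r ⇔ p) = ¬1 = 3
¬¬¬(r ⇔ p) = ¬3 = 1
¬¬(r · r) ⇔ ¬¬¬(r ⇔ p) = 1 ⇔ 1 = 4
q · p = 2 · 0 = 0
¬(q · p) = ¬0 = 4
q ⇒ r = 2 ⇒ 1 = 3
q ⇒ (q ⇒ r) = 2 ⇒ 3 = 4
¬(q · p) ⇒ (q ⇒ (q ⇒ r)) = 4 ⇒ 4 = 4
q · r = 2 · 1 = 1
(q · r) ⇒ q = 1 ⇒ 2 = 4
(¬(q · p) ⇒ (q ⇒ (q ⇒ r))) · ((q · r) ⇒ q) = 4 · 4 = 4
(¬¬(r · r) ⇔ ¬¬¬(r ⇔ p)) · ((¬(q · p) ⇒ (q ⇒ (q ⇒ r))) · ((q · r) ⇒ q)) = 4 · 4 = 4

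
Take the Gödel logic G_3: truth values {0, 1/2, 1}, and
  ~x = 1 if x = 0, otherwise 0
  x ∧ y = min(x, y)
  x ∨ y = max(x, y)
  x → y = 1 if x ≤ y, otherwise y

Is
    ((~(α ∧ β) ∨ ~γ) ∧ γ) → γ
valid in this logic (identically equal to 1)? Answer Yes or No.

At α = 1/2, β = 0, γ = 1/2, for instance:
α ∧ β = 1/2 ∧ 0 = 0
~(α ∧ β) = ~0 = 1
~γ = ~1/2 = 0
~(α ∧ β) ∨ ~γ = 1 ∨ 0 = 1
(~(α ∧ β) ∨ ~γ) ∧ γ = 1 ∧ 1/2 = 1/2
((~(α ∧ β) ∨ ~γ) ∧ γ) → γ = 1/2 → 1/2 = 1
and checking the remaining 26 assignments likewise gives ≥ 1 in every case.

Yes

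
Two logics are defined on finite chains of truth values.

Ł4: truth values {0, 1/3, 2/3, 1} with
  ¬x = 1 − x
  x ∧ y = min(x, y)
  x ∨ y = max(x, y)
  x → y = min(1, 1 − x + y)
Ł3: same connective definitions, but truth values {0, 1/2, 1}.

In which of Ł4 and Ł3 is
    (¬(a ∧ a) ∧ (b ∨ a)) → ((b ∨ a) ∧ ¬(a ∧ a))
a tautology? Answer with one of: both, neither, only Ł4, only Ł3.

In Ł4: every assignment gives 1 — tautology.
In Ł3: every assignment gives 1 — tautology.

both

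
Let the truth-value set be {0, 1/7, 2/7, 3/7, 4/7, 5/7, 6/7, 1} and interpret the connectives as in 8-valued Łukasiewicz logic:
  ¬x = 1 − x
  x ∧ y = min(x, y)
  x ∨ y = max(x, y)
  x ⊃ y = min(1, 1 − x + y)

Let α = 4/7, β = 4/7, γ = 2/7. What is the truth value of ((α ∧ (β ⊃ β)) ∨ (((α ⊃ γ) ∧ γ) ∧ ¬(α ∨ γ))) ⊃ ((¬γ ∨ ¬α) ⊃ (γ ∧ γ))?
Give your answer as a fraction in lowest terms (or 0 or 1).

β ⊃ β = 4/7 ⊃ 4/7 = 1
α ∧ (β ⊃ β) = 4/7 ∧ 1 = 4/7
α ⊃ γ = 4/7 ⊃ 2/7 = 5/7
(α ⊃ γ) ∧ γ = 5/7 ∧ 2/7 = 2/7
α ∨ γ = 4/7 ∨ 2/7 = 4/7
¬(α ∨ γ) = ¬4/7 = 3/7
((α ⊃ γ) ∧ γ) ∧ ¬(α ∨ γ) = 2/7 ∧ 3/7 = 2/7
(α ∧ (β ⊃ β)) ∨ (((α ⊃ γ) ∧ γ) ∧ ¬(α ∨ γ)) = 4/7 ∨ 2/7 = 4/7
¬γ = ¬2/7 = 5/7
¬α = ¬4/7 = 3/7
¬γ ∨ ¬α = 5/7 ∨ 3/7 = 5/7
γ ∧ γ = 2/7 ∧ 2/7 = 2/7
(¬γ ∨ ¬α) ⊃ (γ ∧ γ) = 5/7 ⊃ 2/7 = 4/7
((α ∧ (β ⊃ β)) ∨ (((α ⊃ γ) ∧ γ) ∧ ¬(α ∨ γ))) ⊃ ((¬γ ∨ ¬α) ⊃ (γ ∧ γ)) = 4/7 ⊃ 4/7 = 1

1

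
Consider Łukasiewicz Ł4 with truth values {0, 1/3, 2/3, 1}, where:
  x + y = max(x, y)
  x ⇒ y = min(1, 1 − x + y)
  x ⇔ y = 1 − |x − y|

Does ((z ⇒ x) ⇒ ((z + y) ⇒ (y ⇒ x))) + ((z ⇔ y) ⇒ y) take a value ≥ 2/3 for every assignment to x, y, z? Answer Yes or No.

At x = 2/3, y = 1/3, z = 2/3, for instance:
z ⇒ x = 2/3 ⇒ 2/3 = 1
z + y = 2/3 + 1/3 = 2/3
y ⇒ x = 1/3 ⇒ 2/3 = 1
(z + y) ⇒ (y ⇒ x) = 2/3 ⇒ 1 = 1
(z ⇒ x) ⇒ ((z + y) ⇒ (y ⇒ x)) = 1 ⇒ 1 = 1
z ⇔ y = 2/3 ⇔ 1/3 = 2/3
(z ⇔ y) ⇒ y = 2/3 ⇒ 1/3 = 2/3
((z ⇒ x) ⇒ ((z + y) ⇒ (y ⇒ x))) + ((z ⇔ y) ⇒ y) = 1 + 2/3 = 1
and checking the remaining 63 assignments likewise gives ≥ 2/3 in every case.

Yes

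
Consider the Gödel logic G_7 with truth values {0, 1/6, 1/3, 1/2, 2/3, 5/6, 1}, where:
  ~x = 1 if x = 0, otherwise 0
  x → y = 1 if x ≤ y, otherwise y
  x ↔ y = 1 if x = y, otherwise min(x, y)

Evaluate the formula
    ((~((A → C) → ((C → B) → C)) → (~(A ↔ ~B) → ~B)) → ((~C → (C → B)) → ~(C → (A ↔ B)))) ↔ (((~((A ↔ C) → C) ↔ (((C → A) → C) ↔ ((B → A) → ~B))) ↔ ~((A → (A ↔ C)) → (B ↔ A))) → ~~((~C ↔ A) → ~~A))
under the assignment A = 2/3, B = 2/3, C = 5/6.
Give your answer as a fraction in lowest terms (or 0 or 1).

0

A → C = 2/3 → 5/6 = 1
C → B = 5/6 → 2/3 = 2/3
(C → B) → C = 2/3 → 5/6 = 1
(A → C) → ((C → B) → C) = 1 → 1 = 1
~((A → C) → ((C → B) → C)) = ~1 = 0
~B = ~2/3 = 0
A ↔ ~B = 2/3 ↔ 0 = 0
~(A ↔ ~B) = ~0 = 1
~B = ~2/3 = 0
~(A ↔ ~B) → ~B = 1 → 0 = 0
~((A → C) → ((C → B) → C)) → (~(A ↔ ~B) → ~B) = 0 → 0 = 1
~C = ~5/6 = 0
C → B = 5/6 → 2/3 = 2/3
~C → (C → B) = 0 → 2/3 = 1
A ↔ B = 2/3 ↔ 2/3 = 1
C → (A ↔ B) = 5/6 → 1 = 1
~(C → (A ↔ B)) = ~1 = 0
(~C → (C → B)) → ~(C → (A ↔ B)) = 1 → 0 = 0
(~((A → C) → ((C → B) → C)) → (~(A ↔ ~B) → ~B)) → ((~C → (C → B)) → ~(C → (A ↔ B))) = 1 → 0 = 0
A ↔ C = 2/3 ↔ 5/6 = 2/3
(A ↔ C) → C = 2/3 → 5/6 = 1
~((A ↔ C) → C) = ~1 = 0
C → A = 5/6 → 2/3 = 2/3
(C → A) → C = 2/3 → 5/6 = 1
B → A = 2/3 → 2/3 = 1
~B = ~2/3 = 0
(B → A) → ~B = 1 → 0 = 0
((C → A) → C) ↔ ((B → A) → ~B) = 1 ↔ 0 = 0
~((A ↔ C) → C) ↔ (((C → A) → C) ↔ ((B → A) → ~B)) = 0 ↔ 0 = 1
A ↔ C = 2/3 ↔ 5/6 = 2/3
A → (A ↔ C) = 2/3 → 2/3 = 1
B ↔ A = 2/3 ↔ 2/3 = 1
(A → (A ↔ C)) → (B ↔ A) = 1 → 1 = 1
~((A → (A ↔ C)) → (B ↔ A)) = ~1 = 0
(~((A ↔ C) → C) ↔ (((C → A) → C) ↔ ((B → A) → ~B))) ↔ ~((A → (A ↔ C)) → (B ↔ A)) = 1 ↔ 0 = 0
~C = ~5/6 = 0
~C ↔ A = 0 ↔ 2/3 = 0
~A = ~2/3 = 0
~~A = ~0 = 1
(~C ↔ A) → ~~A = 0 → 1 = 1
~((~C ↔ A) → ~~A) = ~1 = 0
~~((~C ↔ A) → ~~A) = ~0 = 1
((~((A ↔ C) → C) ↔ (((C → A) → C) ↔ ((B → A) → ~B))) ↔ ~((A → (A ↔ C)) → (B ↔ A))) → ~~((~C ↔ A) → ~~A) = 0 → 1 = 1
((~((A → C) → ((C → B) → C)) → (~(A ↔ ~B) → ~B)) → ((~C → (C → B)) → ~(C → (A ↔ B)))) ↔ (((~((A ↔ C) → C) ↔ (((C → A) → C) ↔ ((B → A) → ~B))) ↔ ~((A → (A ↔ C)) → (B ↔ A))) → ~~((~C ↔ A) → ~~A)) = 0 ↔ 1 = 0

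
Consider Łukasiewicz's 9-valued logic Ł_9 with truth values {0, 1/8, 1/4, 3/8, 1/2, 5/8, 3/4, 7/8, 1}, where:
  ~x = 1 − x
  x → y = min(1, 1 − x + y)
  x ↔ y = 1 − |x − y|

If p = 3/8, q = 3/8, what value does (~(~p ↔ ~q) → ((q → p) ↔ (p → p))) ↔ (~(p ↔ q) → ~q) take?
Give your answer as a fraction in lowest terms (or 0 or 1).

1

~p = ~3/8 = 5/8
~q = ~3/8 = 5/8
~p ↔ ~q = 5/8 ↔ 5/8 = 1
~(~p ↔ ~q) = ~1 = 0
q → p = 3/8 → 3/8 = 1
p → p = 3/8 → 3/8 = 1
(q → p) ↔ (p → p) = 1 ↔ 1 = 1
~(~p ↔ ~q) → ((q → p) ↔ (p → p)) = 0 → 1 = 1
p ↔ q = 3/8 ↔ 3/8 = 1
~(p ↔ q) = ~1 = 0
~q = ~3/8 = 5/8
~(p ↔ q) → ~q = 0 → 5/8 = 1
(~(~p ↔ ~q) → ((q → p) ↔ (p → p))) ↔ (~(p ↔ q) → ~q) = 1 ↔ 1 = 1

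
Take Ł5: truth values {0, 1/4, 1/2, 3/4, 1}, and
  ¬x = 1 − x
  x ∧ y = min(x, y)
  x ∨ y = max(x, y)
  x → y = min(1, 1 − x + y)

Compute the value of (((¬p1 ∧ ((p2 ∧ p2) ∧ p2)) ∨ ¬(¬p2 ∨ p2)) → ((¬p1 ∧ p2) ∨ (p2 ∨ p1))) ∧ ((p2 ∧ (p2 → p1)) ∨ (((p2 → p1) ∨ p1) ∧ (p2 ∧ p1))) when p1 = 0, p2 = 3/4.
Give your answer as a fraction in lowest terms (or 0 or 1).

1/4

¬p1 = ¬0 = 1
p2 ∧ p2 = 3/4 ∧ 3/4 = 3/4
(p2 ∧ p2) ∧ p2 = 3/4 ∧ 3/4 = 3/4
¬p1 ∧ ((p2 ∧ p2) ∧ p2) = 1 ∧ 3/4 = 3/4
¬p2 = ¬3/4 = 1/4
¬p2 ∨ p2 = 1/4 ∨ 3/4 = 3/4
¬(¬p2 ∨ p2) = ¬3/4 = 1/4
(¬p1 ∧ ((p2 ∧ p2) ∧ p2)) ∨ ¬(¬p2 ∨ p2) = 3/4 ∨ 1/4 = 3/4
¬p1 = ¬0 = 1
¬p1 ∧ p2 = 1 ∧ 3/4 = 3/4
p2 ∨ p1 = 3/4 ∨ 0 = 3/4
(¬p1 ∧ p2) ∨ (p2 ∨ p1) = 3/4 ∨ 3/4 = 3/4
((¬p1 ∧ ((p2 ∧ p2) ∧ p2)) ∨ ¬(¬p2 ∨ p2)) → ((¬p1 ∧ p2) ∨ (p2 ∨ p1)) = 3/4 → 3/4 = 1
p2 → p1 = 3/4 → 0 = 1/4
p2 ∧ (p2 → p1) = 3/4 ∧ 1/4 = 1/4
p2 → p1 = 3/4 → 0 = 1/4
(p2 → p1) ∨ p1 = 1/4 ∨ 0 = 1/4
p2 ∧ p1 = 3/4 ∧ 0 = 0
((p2 → p1) ∨ p1) ∧ (p2 ∧ p1) = 1/4 ∧ 0 = 0
(p2 ∧ (p2 → p1)) ∨ (((p2 → p1) ∨ p1) ∧ (p2 ∧ p1)) = 1/4 ∨ 0 = 1/4
(((¬p1 ∧ ((p2 ∧ p2) ∧ p2)) ∨ ¬(¬p2 ∨ p2)) → ((¬p1 ∧ p2) ∨ (p2 ∨ p1))) ∧ ((p2 ∧ (p2 → p1)) ∨ (((p2 → p1) ∨ p1) ∧ (p2 ∧ p1))) = 1 ∧ 1/4 = 1/4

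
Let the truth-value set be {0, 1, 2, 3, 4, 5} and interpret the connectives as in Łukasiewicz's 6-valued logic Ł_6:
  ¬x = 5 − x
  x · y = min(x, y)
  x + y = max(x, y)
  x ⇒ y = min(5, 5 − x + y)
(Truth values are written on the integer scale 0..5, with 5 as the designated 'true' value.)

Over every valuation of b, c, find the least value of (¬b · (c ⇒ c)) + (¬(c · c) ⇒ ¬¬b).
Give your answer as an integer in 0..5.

3

Take b = 2, c = 0:
¬b = ¬2 = 3
c ⇒ c = 0 ⇒ 0 = 5
¬b · (c ⇒ c) = 3 · 5 = 3
c · c = 0 · 0 = 0
¬(c · c) = ¬0 = 5
¬b = ¬2 = 3
¬¬b = ¬3 = 2
¬(c · c) ⇒ ¬¬b = 5 ⇒ 2 = 2
(¬b · (c ⇒ c)) + (¬(c · c) ⇒ ¬¬b) = 3 + 2 = 3
No assignment yields a value below 3, so this is the minimum.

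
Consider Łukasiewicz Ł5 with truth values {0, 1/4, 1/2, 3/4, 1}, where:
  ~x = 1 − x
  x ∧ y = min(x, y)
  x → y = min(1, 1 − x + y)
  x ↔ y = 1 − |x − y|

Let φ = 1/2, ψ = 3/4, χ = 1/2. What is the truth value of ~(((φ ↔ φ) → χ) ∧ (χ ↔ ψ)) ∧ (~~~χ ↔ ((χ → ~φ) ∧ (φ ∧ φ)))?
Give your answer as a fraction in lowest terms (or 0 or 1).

φ ↔ φ = 1/2 ↔ 1/2 = 1
(φ ↔ φ) → χ = 1 → 1/2 = 1/2
χ ↔ ψ = 1/2 ↔ 3/4 = 3/4
((φ ↔ φ) → χ) ∧ (χ ↔ ψ) = 1/2 ∧ 3/4 = 1/2
~(((φ ↔ φ) → χ) ∧ (χ ↔ ψ)) = ~1/2 = 1/2
~χ = ~1/2 = 1/2
~~χ = ~1/2 = 1/2
~~~χ = ~1/2 = 1/2
~φ = ~1/2 = 1/2
χ → ~φ = 1/2 → 1/2 = 1
φ ∧ φ = 1/2 ∧ 1/2 = 1/2
(χ → ~φ) ∧ (φ ∧ φ) = 1 ∧ 1/2 = 1/2
~~~χ ↔ ((χ → ~φ) ∧ (φ ∧ φ)) = 1/2 ↔ 1/2 = 1
~(((φ ↔ φ) → χ) ∧ (χ ↔ ψ)) ∧ (~~~χ ↔ ((χ → ~φ) ∧ (φ ∧ φ))) = 1/2 ∧ 1 = 1/2

1/2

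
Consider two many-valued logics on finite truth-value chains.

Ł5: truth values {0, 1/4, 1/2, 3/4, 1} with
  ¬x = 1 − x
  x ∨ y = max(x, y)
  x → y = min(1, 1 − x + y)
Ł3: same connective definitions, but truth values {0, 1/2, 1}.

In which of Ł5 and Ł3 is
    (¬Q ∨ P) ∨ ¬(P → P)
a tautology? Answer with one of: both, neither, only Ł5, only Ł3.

In Ł5: at P = 0, Q = 1/4 the value is 3/4 — not a tautology.
In Ł3: at P = 0, Q = 1/2 the value is 1/2 — not a tautology.

neither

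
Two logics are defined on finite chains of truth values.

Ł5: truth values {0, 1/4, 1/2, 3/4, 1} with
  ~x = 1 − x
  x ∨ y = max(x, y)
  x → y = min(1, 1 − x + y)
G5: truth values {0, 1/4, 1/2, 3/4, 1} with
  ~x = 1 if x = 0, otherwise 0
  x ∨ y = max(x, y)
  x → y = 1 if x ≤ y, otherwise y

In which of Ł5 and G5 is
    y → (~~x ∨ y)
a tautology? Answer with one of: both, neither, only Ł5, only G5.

In Ł5: every assignment gives 1 — tautology.
In G5: every assignment gives 1 — tautology.

both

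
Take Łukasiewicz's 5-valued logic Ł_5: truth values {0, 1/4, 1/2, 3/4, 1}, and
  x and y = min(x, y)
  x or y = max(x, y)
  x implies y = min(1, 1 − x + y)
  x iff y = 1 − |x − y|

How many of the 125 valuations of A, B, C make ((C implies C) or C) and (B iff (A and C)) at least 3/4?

value 1: 25 assignments (counts)
value 3/4: 40 assignments (counts)
value 1/2: 30 assignments
value 1/4: 20 assignments
value 0: 10 assignments
So 65 of the 125 assignments meet the threshold.

65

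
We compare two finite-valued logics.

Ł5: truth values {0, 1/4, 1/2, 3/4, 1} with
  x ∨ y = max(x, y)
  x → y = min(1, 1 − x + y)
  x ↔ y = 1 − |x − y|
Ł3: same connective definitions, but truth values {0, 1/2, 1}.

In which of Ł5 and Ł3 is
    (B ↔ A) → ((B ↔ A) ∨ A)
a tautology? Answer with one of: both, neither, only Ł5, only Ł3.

both

In Ł5: every assignment gives 1 — tautology.
In Ł3: every assignment gives 1 — tautology.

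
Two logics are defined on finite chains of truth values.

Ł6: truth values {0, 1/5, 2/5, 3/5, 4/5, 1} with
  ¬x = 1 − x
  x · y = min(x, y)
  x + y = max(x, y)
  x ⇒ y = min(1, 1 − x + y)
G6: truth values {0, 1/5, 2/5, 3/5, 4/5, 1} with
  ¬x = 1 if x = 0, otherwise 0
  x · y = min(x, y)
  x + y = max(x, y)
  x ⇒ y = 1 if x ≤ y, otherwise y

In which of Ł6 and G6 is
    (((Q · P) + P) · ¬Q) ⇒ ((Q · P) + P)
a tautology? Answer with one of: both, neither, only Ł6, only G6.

both

In Ł6: every assignment gives 1 — tautology.
In G6: every assignment gives 1 — tautology.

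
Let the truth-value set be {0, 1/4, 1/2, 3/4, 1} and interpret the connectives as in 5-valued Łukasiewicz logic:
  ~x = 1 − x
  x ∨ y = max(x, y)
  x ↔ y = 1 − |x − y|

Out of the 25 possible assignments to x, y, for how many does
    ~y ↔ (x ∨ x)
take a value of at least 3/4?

13

value 1: 5 assignments (counts)
value 3/4: 8 assignments (counts)
value 1/2: 6 assignments
value 1/4: 4 assignments
value 0: 2 assignments
So 13 of the 25 assignments meet the threshold.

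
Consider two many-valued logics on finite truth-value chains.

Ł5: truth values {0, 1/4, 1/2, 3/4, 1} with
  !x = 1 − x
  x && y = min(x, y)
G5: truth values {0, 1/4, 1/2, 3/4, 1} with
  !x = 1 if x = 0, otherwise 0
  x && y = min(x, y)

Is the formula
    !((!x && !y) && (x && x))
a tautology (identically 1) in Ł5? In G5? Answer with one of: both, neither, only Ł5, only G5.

only G5

In Ł5: at x = 1/4, y = 0 the value is 3/4 — not a tautology.
In G5: every assignment gives 1 — tautology.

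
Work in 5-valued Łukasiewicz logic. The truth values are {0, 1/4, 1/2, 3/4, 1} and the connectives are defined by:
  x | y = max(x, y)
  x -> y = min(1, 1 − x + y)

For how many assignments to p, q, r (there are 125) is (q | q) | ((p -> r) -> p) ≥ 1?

61

value 1: 61 assignments (counts)
value 3/4: 25 assignments
value 1/2: 21 assignments
value 1/4: 13 assignments
value 0: 5 assignments
So 61 of the 125 assignments meet the threshold.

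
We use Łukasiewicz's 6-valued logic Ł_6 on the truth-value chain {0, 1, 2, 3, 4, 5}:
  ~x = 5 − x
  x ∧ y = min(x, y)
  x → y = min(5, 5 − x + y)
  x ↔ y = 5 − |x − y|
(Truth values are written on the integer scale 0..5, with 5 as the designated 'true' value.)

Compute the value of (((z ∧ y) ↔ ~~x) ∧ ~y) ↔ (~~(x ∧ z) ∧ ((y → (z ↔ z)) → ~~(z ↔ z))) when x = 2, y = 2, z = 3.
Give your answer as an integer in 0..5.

z ∧ y = 3 ∧ 2 = 2
~x = ~2 = 3
~~x = ~3 = 2
(z ∧ y) ↔ ~~x = 2 ↔ 2 = 5
~y = ~2 = 3
((z ∧ y) ↔ ~~x) ∧ ~y = 5 ∧ 3 = 3
x ∧ z = 2 ∧ 3 = 2
~(x ∧ z) = ~2 = 3
~~(x ∧ z) = ~3 = 2
z ↔ z = 3 ↔ 3 = 5
y → (z ↔ z) = 2 → 5 = 5
z ↔ z = 3 ↔ 3 = 5
~(z ↔ z) = ~5 = 0
~~(z ↔ z) = ~0 = 5
(y → (z ↔ z)) → ~~(z ↔ z) = 5 → 5 = 5
~~(x ∧ z) ∧ ((y → (z ↔ z)) → ~~(z ↔ z)) = 2 ∧ 5 = 2
(((z ∧ y) ↔ ~~x) ∧ ~y) ↔ (~~(x ∧ z) ∧ ((y → (z ↔ z)) → ~~(z ↔ z))) = 3 ↔ 2 = 4

4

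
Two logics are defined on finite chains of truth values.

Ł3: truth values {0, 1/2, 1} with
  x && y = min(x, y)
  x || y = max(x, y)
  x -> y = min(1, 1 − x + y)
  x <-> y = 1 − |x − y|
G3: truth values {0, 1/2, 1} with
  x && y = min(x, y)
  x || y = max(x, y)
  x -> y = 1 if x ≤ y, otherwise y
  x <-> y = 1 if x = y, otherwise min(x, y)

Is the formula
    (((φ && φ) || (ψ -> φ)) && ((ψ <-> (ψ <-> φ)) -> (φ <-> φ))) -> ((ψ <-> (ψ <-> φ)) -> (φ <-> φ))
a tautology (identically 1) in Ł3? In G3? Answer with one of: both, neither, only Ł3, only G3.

In Ł3: every assignment gives 1 — tautology.
In G3: every assignment gives 1 — tautology.

both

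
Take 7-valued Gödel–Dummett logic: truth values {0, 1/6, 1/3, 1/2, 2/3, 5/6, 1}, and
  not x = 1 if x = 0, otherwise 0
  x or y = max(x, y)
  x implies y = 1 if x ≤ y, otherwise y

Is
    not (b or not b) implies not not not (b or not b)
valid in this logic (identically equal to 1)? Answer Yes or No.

b = 0 ↦ 1
b = 1/6 ↦ 1
b = 1/3 ↦ 1
b = 1/2 ↦ 1
b = 2/3 ↦ 1
b = 5/6 ↦ 1
b = 1 ↦ 1
Every assignment gives a value ≥ 1.

Yes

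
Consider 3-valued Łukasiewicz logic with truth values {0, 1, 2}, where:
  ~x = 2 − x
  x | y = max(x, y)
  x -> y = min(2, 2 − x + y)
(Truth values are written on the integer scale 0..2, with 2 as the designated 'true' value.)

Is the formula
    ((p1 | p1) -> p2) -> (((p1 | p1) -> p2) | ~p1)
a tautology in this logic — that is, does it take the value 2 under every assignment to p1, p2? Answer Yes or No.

Yes

p1 = 0, p2 = 0 ↦ 2
p1 = 0, p2 = 1 ↦ 2
p1 = 0, p2 = 2 ↦ 2
p1 = 1, p2 = 0 ↦ 2
p1 = 1, p2 = 1 ↦ 2
p1 = 1, p2 = 2 ↦ 2
p1 = 2, p2 = 0 ↦ 2
p1 = 2, p2 = 1 ↦ 2
p1 = 2, p2 = 2 ↦ 2
Every assignment gives a value ≥ 2.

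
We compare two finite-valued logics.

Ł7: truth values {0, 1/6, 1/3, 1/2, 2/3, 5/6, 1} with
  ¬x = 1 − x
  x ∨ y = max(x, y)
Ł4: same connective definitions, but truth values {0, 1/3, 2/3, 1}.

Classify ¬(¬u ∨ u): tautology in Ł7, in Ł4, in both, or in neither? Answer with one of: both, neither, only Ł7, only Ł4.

In Ł7: at u = 0 the value is 0 — not a tautology.
In Ł4: at u = 0 the value is 0 — not a tautology.

neither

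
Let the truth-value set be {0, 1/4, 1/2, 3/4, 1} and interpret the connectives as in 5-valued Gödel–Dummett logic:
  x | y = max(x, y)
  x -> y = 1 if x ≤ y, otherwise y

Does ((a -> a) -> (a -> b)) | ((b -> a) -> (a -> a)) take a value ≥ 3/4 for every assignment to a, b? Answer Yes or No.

Yes

At a = 3/4, b = 3/4, for instance:
a -> a = 3/4 -> 3/4 = 1
a -> b = 3/4 -> 3/4 = 1
(a -> a) -> (a -> b) = 1 -> 1 = 1
b -> a = 3/4 -> 3/4 = 1
a -> a = 3/4 -> 3/4 = 1
(b -> a) -> (a -> a) = 1 -> 1 = 1
((a -> a) -> (a -> b)) | ((b -> a) -> (a -> a)) = 1 | 1 = 1
and checking the remaining 24 assignments likewise gives ≥ 3/4 in every case.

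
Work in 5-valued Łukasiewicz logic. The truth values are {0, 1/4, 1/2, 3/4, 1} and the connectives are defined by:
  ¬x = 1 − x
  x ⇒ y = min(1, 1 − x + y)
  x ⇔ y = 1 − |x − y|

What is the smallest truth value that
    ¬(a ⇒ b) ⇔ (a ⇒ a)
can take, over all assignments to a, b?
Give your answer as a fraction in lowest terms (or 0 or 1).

Take a = 0, b = 0:
a ⇒ b = 0 ⇒ 0 = 1
¬(a ⇒ b) = ¬1 = 0
a ⇒ a = 0 ⇒ 0 = 1
¬(a ⇒ b) ⇔ (a ⇒ a) = 0 ⇔ 1 = 0
No assignment yields a value below 0, so this is the minimum.

0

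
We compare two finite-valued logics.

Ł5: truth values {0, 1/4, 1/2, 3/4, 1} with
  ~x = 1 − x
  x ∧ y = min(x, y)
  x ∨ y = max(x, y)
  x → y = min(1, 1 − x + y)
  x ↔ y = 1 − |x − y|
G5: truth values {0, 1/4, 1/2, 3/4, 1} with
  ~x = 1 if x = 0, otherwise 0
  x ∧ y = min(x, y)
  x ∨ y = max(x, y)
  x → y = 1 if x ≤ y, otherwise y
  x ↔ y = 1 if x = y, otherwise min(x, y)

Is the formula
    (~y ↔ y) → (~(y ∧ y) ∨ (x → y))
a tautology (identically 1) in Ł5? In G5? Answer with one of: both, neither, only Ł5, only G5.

only G5

In Ł5: at x = 3/4, y = 1/2 the value is 3/4 — not a tautology.
In G5: every assignment gives 1 — tautology.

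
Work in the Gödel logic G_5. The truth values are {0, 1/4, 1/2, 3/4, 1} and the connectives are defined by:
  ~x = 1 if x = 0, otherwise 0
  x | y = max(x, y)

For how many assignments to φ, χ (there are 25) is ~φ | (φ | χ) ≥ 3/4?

value 1: 13 assignments (counts)
value 3/4: 6 assignments (counts)
value 1/2: 4 assignments
value 1/4: 2 assignments
So 19 of the 25 assignments meet the threshold.

19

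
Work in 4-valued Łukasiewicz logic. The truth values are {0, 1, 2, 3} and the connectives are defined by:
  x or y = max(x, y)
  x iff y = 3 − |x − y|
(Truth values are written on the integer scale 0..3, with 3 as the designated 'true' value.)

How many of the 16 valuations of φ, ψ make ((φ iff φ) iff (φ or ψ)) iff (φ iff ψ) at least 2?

φ = 0, ψ = 0 ↦ 0  <
φ = 0, ψ = 1 ↦ 2  ≥
φ = 0, ψ = 2 ↦ 2  ≥
φ = 0, ψ = 3 ↦ 0  <
φ = 1, ψ = 0 ↦ 2  ≥
φ = 1, ψ = 1 ↦ 1  <
φ = 1, ψ = 2 ↦ 3  ≥
φ = 1, ψ = 3 ↦ 1  <
φ = 2, ψ = 0 ↦ 2  ≥
φ = 2, ψ = 1 ↦ 3  ≥
φ = 2, ψ = 2 ↦ 2  ≥
φ = 2, ψ = 3 ↦ 2  ≥
φ = 3, ψ = 0 ↦ 0  <
φ = 3, ψ = 1 ↦ 1  <
φ = 3, ψ = 2 ↦ 2  ≥
φ = 3, ψ = 3 ↦ 3  ≥
So 10 of the 16 assignments meet the threshold.

10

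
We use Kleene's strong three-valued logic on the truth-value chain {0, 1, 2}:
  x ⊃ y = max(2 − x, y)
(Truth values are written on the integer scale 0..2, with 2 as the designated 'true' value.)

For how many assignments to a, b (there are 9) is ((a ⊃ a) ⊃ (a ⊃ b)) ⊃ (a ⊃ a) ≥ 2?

6

a = 0, b = 0 ↦ 2  ≥
a = 0, b = 1 ↦ 2  ≥
a = 0, b = 2 ↦ 2  ≥
a = 1, b = 0 ↦ 1  <
a = 1, b = 1 ↦ 1  <
a = 1, b = 2 ↦ 1  <
a = 2, b = 0 ↦ 2  ≥
a = 2, b = 1 ↦ 2  ≥
a = 2, b = 2 ↦ 2  ≥
So 6 of the 9 assignments meet the threshold.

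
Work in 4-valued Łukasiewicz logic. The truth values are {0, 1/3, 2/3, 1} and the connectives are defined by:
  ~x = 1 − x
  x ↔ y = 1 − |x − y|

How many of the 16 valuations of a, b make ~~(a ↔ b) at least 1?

a = 0, b = 0 ↦ 1  ≥
a = 0, b = 1/3 ↦ 2/3  <
a = 0, b = 2/3 ↦ 1/3  <
a = 0, b = 1 ↦ 0  <
a = 1/3, b = 0 ↦ 2/3  <
a = 1/3, b = 1/3 ↦ 1  ≥
a = 1/3, b = 2/3 ↦ 2/3  <
a = 1/3, b = 1 ↦ 1/3  <
a = 2/3, b = 0 ↦ 1/3  <
a = 2/3, b = 1/3 ↦ 2/3  <
a = 2/3, b = 2/3 ↦ 1  ≥
a = 2/3, b = 1 ↦ 2/3  <
a = 1, b = 0 ↦ 0  <
a = 1, b = 1/3 ↦ 1/3  <
a = 1, b = 2/3 ↦ 2/3  <
a = 1, b = 1 ↦ 1  ≥
So 4 of the 16 assignments meet the threshold.

4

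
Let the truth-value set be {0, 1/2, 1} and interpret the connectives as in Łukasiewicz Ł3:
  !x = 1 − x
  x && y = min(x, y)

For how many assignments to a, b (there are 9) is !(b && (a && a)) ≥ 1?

a = 0, b = 0 ↦ 1  ≥
a = 0, b = 1/2 ↦ 1  ≥
a = 0, b = 1 ↦ 1  ≥
a = 1/2, b = 0 ↦ 1  ≥
a = 1/2, b = 1/2 ↦ 1/2  <
a = 1/2, b = 1 ↦ 1/2  <
a = 1, b = 0 ↦ 1  ≥
a = 1, b = 1/2 ↦ 1/2  <
a = 1, b = 1 ↦ 0  <
So 5 of the 9 assignments meet the threshold.

5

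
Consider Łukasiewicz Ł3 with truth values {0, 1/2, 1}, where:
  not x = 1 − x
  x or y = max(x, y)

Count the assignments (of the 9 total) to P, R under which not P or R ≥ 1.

5

P = 0, R = 0 ↦ 1  ≥
P = 0, R = 1/2 ↦ 1  ≥
P = 0, R = 1 ↦ 1  ≥
P = 1/2, R = 0 ↦ 1/2  <
P = 1/2, R = 1/2 ↦ 1/2  <
P = 1/2, R = 1 ↦ 1  ≥
P = 1, R = 0 ↦ 0  <
P = 1, R = 1/2 ↦ 1/2  <
P = 1, R = 1 ↦ 1  ≥
So 5 of the 9 assignments meet the threshold.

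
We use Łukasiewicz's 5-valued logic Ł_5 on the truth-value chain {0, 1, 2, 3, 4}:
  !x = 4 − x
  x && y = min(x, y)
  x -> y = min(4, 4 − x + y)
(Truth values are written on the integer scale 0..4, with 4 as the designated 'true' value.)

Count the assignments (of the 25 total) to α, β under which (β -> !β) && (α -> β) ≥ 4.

6

value 4: 6 assignments (counts)
value 3: 3 assignments
value 2: 8 assignments
value 1: 2 assignments
value 0: 6 assignments
So 6 of the 25 assignments meet the threshold.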